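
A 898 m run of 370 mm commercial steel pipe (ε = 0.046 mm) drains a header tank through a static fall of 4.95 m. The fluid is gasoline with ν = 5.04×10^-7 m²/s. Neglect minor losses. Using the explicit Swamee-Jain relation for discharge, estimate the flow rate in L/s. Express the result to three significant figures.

Swamee-Jain (Type II): Q = -0.965·√(gD⁵h_f/L)·ln[ε/(3.7D) + √(3.17ν²L/(gD³h_f))]
√(gD⁵h_f/L) = √(9.81·0.370⁵·4.95/898) = 0.01936
ε/(3.7D) = 3.36×10^-5; √(3.17ν²L/(gD³h_f)) = 1.71×10^-5
Q = -0.965·0.01936·ln(5.075×10^-5) = 0.1848 m³/s
Check: V = 1.72 m/s, Re = 1.26×10^6, f = 0.01363, h_f = 4.98 m ≈ 4.95 m ✓

Q ≈ 185 L/s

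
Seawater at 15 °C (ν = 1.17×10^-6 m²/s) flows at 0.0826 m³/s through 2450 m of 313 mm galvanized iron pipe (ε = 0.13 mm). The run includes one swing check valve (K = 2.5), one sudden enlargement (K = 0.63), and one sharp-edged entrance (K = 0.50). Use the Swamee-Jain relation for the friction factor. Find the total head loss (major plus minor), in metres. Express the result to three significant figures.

H_L ≈ 8.44 m

V = 4Q/(πD²) = 1.073 m/s; V²/2g = 0.05874 m
Re = 2.87×10^5, ε/D = 4.15×10^-4 → f = 0.01788 (Swamee-Jain)
Major: h_f = f(L/D)·V²/2g = 0.01788·7827·0.05874 = 8.223 m
Minor: ΣK = 3.63; h_m = ΣK·V²/2g = 0.2132 m
Total H_L = 8.223 + 0.2132 = 8.436 m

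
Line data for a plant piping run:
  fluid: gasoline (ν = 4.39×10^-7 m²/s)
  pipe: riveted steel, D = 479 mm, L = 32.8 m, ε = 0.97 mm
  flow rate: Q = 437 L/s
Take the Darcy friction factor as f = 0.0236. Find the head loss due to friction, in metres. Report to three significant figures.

h_f ≈ 0.484 m

V = 4Q/(πD²) = 4·0.437/(π·0.479²) = 2.425 m/s
h_f = f(L/D)V²/(2g) = 0.02360·(32.8/0.479)·2.425²/(2·9.81) = 0.4844 m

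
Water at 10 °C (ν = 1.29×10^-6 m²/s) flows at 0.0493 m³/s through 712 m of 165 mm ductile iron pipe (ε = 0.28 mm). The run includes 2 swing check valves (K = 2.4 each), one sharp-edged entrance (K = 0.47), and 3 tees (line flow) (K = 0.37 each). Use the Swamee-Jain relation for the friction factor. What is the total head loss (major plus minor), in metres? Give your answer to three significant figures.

V = 4Q/(πD²) = 2.306 m/s; V²/2g = 0.2709 m
Re = 2.95×10^5, ε/D = 0.00170 → f = 0.02327 (Swamee-Jain)
Major: h_f = f(L/D)·V²/2g = 0.02327·4315·0.2709 = 27.20 m
Minor: ΣK = 6.38; h_m = ΣK·V²/2g = 1.729 m
Total H_L = 27.20 + 1.729 = 28.93 m

H_L ≈ 28.9 m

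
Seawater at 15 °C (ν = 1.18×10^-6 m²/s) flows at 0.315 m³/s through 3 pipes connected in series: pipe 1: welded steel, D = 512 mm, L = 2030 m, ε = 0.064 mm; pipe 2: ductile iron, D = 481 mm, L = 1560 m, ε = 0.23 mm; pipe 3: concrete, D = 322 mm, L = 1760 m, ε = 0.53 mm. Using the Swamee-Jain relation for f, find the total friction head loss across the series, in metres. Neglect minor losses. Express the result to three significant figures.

H ≈ 109 m

Pipe 1: V = 1.530 m/s, Re = 6.64×10^5, ε/D = 1.25×10^-4, f = 0.01434, h_1 = f(L/D)V²/2g = 6.784 m
Pipe 2: V = 1.734 m/s, Re = 7.07×10^5, ε/D = 4.78×10^-4, f = 0.01736, h_2 = f(L/D)V²/2g = 8.625 m
Pipe 3: V = 3.868 m/s, Re = 1.06×10^6, ε/D = 0.00165, f = 0.02253, h_3 = f(L/D)V²/2g = 93.92 m
Series → Q common, losses add: H = Σh = 109.3 m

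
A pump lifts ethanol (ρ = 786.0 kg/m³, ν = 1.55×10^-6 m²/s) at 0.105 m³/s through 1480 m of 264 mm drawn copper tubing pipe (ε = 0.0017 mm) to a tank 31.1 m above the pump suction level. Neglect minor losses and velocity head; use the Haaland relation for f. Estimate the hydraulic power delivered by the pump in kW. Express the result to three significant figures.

P_hyd ≈ 37.2 kW

V = 4Q/(πD²) = 1.918 m/s; Re = 3.27×10^5; ε/D = 6.44×10^-6; f = 0.01417
h_f = f(L/D)V²/2g = 14.90 m
Total head H = z + h_f = 31.1 + 14.90 = 46.00 m
P_hyd = ρgQH = 786.0·9.81·0.105·46.00 = 37.24 kW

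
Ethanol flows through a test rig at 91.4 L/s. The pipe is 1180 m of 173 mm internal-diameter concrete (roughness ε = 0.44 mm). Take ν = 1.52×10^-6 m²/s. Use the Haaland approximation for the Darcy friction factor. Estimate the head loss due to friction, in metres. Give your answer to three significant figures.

V = 4Q/(πD²) = 4·0.0914/(π·0.173²) = 3.888 m/s
Re = VD/ν = 3.888·0.173/1.52×10^-6 = 4.43×10^5 → turbulent
ε/D = 0.44/173 = 0.00254
Haaland: f = 0.02535
h_f = f(L/D)V²/(2g) = 0.02535·(1180/0.173)·3.888²/(2·9.81) = 133.2 m

h_f ≈ 133 m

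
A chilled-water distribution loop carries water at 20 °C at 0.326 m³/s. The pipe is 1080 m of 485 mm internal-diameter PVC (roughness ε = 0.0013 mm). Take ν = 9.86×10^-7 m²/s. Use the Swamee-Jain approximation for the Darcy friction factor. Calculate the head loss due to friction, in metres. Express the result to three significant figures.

h_f ≈ 4.22 m

V = 4Q/(πD²) = 4·0.326/(π·0.485²) = 1.765 m/s
Re = VD/ν = 1.765·0.485/9.86×10^-7 = 8.68×10^5 → turbulent
ε/D = 0.0013/485 = 2.68×10^-6
Swamee-Jain: f = 0.01195
h_f = f(L/D)V²/(2g) = 0.01195·(1080/0.485)·1.765²/(2·9.81) = 4.223 m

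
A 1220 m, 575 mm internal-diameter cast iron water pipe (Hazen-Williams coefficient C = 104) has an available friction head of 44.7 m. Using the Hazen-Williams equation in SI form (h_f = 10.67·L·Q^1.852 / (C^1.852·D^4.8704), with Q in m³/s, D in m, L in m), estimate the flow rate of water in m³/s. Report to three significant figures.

Q ≈ 1.13 m³/s

Rearranging: Q = [h_f·C^1.852·D^4.8704 / (10.67·L)]^(1/1.852)
Q = [44.7·104^1.852·0.575^4.8704 / (10.67·1220)]^0.540 = 1.134 m³/s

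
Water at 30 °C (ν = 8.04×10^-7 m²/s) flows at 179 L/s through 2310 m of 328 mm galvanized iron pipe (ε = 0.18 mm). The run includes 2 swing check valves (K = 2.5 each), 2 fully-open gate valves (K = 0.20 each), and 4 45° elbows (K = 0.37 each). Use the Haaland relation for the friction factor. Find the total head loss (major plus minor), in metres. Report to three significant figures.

V = 4Q/(πD²) = 2.118 m/s; V²/2g = 0.2287 m
Re = 8.64×10^5, ε/D = 5.49×10^-4 → f = 0.01756 (Haaland)
Major: h_f = f(L/D)·V²/2g = 0.01756·7043·0.2287 = 28.29 m
Minor: ΣK = 6.88; h_m = ΣK·V²/2g = 1.574 m
Total H_L = 28.29 + 1.574 = 29.86 m

H_L ≈ 29.9 m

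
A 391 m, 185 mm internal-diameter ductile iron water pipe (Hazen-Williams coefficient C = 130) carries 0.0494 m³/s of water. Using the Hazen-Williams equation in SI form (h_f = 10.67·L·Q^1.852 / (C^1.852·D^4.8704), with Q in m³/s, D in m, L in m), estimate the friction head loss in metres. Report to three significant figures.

h_f ≈ 7.17 m

h_f = 10.67·391·0.0494^1.852 / (130^1.852·0.185^4.8704) = 7.166 m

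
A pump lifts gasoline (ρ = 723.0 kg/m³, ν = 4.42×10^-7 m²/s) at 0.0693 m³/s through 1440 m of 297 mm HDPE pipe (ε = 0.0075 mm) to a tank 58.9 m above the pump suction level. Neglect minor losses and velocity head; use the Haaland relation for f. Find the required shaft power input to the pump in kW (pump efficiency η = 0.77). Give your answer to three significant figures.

P_shaft ≈ 39.6 kW

V = 4Q/(πD²) = 1.000 m/s; Re = 6.72×10^5; ε/D = 2.53×10^-5; f = 0.01277
h_f = f(L/D)V²/2g = 3.157 m
Total head H = z + h_f = 58.9 + 3.157 = 62.06 m
P_hyd = ρgQH = 723.0·9.81·0.0693·62.06 = 30.50 kW
P_shaft = P_hyd/η = 30.50/0.77 = 39.61 kW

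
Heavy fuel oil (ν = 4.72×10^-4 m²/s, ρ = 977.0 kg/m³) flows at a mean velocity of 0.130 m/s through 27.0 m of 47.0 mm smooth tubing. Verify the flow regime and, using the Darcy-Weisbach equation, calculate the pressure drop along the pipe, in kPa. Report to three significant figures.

Re = VD/ν = 0.130·0.04700/4.72×10^-4 = 12.9 → laminar (Re < 2300)
f = 64/Re = 4.944
h_f = f(L/D)V²/(2g) = 4.944·(27.0/0.04700)·0.130²/(2·9.81) = 2.446 m
Δp = ρg·h_f = 977.0·9.81·2.446 = 23.45 kPa

Δp ≈ 23.4 kPa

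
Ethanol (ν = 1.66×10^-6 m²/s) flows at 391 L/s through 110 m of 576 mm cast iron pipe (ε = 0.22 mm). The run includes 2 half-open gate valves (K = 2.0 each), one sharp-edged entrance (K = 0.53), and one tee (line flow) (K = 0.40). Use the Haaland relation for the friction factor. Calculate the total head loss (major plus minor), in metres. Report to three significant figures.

V = 4Q/(πD²) = 1.501 m/s; V²/2g = 0.1148 m
Re = 5.21×10^5, ε/D = 3.82×10^-4 → f = 0.01674 (Haaland)
Major: h_f = f(L/D)·V²/2g = 0.01674·191.0·0.1148 = 0.3669 m
Minor: ΣK = 4.93; h_m = ΣK·V²/2g = 0.5658 m
Total H_L = 0.3669 + 0.5658 = 0.9327 m

H_L ≈ 0.933 m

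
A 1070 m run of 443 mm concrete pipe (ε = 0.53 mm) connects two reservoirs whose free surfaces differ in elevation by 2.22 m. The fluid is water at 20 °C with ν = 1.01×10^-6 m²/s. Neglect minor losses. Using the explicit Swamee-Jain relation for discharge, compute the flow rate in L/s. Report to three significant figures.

Q ≈ 142 L/s

Swamee-Jain (Type II): Q = -0.965·√(gD⁵h_f/L)·ln[ε/(3.7D) + √(3.17ν²L/(gD³h_f))]
√(gD⁵h_f/L) = √(9.81·0.443⁵·2.22/1070) = 0.01863
ε/(3.7D) = 3.23×10^-4; √(3.17ν²L/(gD³h_f)) = 4.27×10^-5
Q = -0.965·0.01863·ln(3.661×10^-4) = 0.1423 m³/s
Check: V = 0.923 m/s, Re = 4.05×10^5, f = 0.02130, h_f = 2.23 m ≈ 2.22 m ✓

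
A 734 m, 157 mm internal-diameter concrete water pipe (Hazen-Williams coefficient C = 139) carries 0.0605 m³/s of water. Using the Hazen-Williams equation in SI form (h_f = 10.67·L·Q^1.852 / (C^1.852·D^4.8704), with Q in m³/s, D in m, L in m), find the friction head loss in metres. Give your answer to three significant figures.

h_f ≈ 38.5 m

h_f = 10.67·734·0.0605^1.852 / (139^1.852·0.157^4.8704) = 38.47 m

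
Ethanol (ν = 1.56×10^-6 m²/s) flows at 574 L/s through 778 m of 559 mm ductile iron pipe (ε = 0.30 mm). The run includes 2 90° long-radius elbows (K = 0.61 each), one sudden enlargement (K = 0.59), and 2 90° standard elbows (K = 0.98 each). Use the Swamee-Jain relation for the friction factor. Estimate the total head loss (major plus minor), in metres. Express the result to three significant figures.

V = 4Q/(πD²) = 2.339 m/s; V²/2g = 0.2788 m
Re = 8.38×10^5, ε/D = 5.37×10^-4 → f = 0.01764 (Swamee-Jain)
Major: h_f = f(L/D)·V²/2g = 0.01764·1392·0.2788 = 6.844 m
Minor: ΣK = 3.77; h_m = ΣK·V²/2g = 1.051 m
Total H_L = 6.844 + 1.051 = 7.895 m

H_L ≈ 7.89 m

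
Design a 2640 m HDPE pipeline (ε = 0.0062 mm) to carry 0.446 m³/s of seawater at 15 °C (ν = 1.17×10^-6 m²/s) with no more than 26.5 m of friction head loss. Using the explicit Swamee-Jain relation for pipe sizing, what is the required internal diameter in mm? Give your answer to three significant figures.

D ≈ 458 mm

Swamee-Jain (Type III): D = 0.66·[ε^1.25·(LQ²/(gh_f))^4.75 + ν·Q^9.4·(L/(gh_f))^5.2]^0.04
LQ²/(gh_f) = 2.020; L/(gh_f) = 10.16
Term 1 = ε^1.25·(…)^4.75 = 8.73×10^-6; Term 2 = ν·Q^9.4·(…)^5.2 = 1.02×10^-4
D = 0.66·(8.73×10^-6 + 1.02×10^-4)^0.04 = 0.4584 m = 458 mm
Check: V = 2.70 m/s, Re = 1.06×10^6, f = 0.01184, h_f = 25.4 m ≈ 26.5 m ✓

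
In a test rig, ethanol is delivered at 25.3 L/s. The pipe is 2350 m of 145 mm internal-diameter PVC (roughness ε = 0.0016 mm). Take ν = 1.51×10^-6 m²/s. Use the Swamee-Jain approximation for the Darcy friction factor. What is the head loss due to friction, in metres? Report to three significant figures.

h_f ≈ 32.2 m

V = 4Q/(πD²) = 4·0.0253/(π·0.145²) = 1.532 m/s
Re = VD/ν = 1.532·0.145/1.51×10^-6 = 1.47×10^5 → turbulent
ε/D = 0.0016/145 = 1.10×10^-5
Swamee-Jain: f = 0.01659
h_f = f(L/D)V²/(2g) = 0.01659·(2350/0.145)·1.532²/(2·9.81) = 32.17 m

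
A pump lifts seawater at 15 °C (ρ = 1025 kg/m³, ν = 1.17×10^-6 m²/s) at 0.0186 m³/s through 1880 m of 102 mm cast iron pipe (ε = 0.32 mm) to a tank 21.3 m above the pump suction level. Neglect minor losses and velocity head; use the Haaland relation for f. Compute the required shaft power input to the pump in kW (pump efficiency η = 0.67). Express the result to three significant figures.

P_shaft ≈ 42.8 kW

V = 4Q/(πD²) = 2.276 m/s; Re = 1.98×10^5; ε/D = 0.00314; f = 0.02714
h_f = f(L/D)V²/2g = 132.1 m
Total head H = z + h_f = 21.3 + 132.1 = 153.4 m
P_hyd = ρgQH = 1025·9.81·0.0186·153.4 = 28.69 kW
P_shaft = P_hyd/η = 28.69/0.67 = 42.82 kW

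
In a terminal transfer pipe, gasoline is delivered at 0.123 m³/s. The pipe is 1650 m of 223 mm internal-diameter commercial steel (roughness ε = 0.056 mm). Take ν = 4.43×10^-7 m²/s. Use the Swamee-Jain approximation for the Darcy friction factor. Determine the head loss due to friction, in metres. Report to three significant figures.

h_f ≈ 56.1 m

V = 4Q/(πD²) = 4·0.123/(π·0.223²) = 3.149 m/s
Re = VD/ν = 3.149·0.223/4.43×10^-7 = 1.59×10^6 → turbulent
ε/D = 0.056/223 = 2.51×10^-4
Swamee-Jain: f = 0.01501
h_f = f(L/D)V²/(2g) = 0.01501·(1650/0.223)·3.149²/(2·9.81) = 56.14 m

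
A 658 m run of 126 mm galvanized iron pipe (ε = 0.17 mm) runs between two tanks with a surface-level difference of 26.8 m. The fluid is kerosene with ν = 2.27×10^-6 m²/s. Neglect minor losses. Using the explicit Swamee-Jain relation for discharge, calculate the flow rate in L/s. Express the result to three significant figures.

Q ≈ 26.1 L/s

Swamee-Jain (Type II): Q = -0.965·√(gD⁵h_f/L)·ln[ε/(3.7D) + √(3.17ν²L/(gD³h_f))]
√(gD⁵h_f/L) = √(9.81·0.126⁵·26.8/658) = 0.003562
ε/(3.7D) = 3.65×10^-4; √(3.17ν²L/(gD³h_f)) = 1.43×10^-4
Q = -0.965·0.003562·ln(5.076×10^-4) = 0.02608 m³/s
Check: V = 2.09 m/s, Re = 1.16×10^5, f = 0.02322, h_f = 27.0 m ≈ 26.8 m ✓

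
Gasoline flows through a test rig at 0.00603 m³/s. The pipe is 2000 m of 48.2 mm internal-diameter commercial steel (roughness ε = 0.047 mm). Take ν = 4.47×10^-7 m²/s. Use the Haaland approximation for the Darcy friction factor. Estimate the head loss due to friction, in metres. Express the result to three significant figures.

h_f ≈ 469 m

V = 4Q/(πD²) = 4·0.00603/(π·0.0482²) = 3.305 m/s
Re = VD/ν = 3.305·0.0482/4.47×10^-7 = 3.56×10^5 → turbulent
ε/D = 0.047/48.2 = 9.75×10^-4
Haaland: f = 0.02029
h_f = f(L/D)V²/(2g) = 0.02029·(2000/0.0482)·3.305²/(2·9.81) = 468.6 m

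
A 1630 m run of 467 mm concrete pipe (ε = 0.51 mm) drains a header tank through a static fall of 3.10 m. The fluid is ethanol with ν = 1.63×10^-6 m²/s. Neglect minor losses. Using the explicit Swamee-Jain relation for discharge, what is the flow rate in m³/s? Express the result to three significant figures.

Q ≈ 0.156 m³/s

Swamee-Jain (Type II): Q = -0.965·√(gD⁵h_f/L)·ln[ε/(3.7D) + √(3.17ν²L/(gD³h_f))]
√(gD⁵h_f/L) = √(9.81·0.467⁵·3.10/1630) = 0.02036
ε/(3.7D) = 2.95×10^-4; √(3.17ν²L/(gD³h_f)) = 6.66×10^-5
Q = -0.965·0.02036·ln(3.617×10^-4) = 0.1557 m³/s
Check: V = 0.909 m/s, Re = 2.60×10^5, f = 0.02125, h_f = 3.12 m ≈ 3.10 m ✓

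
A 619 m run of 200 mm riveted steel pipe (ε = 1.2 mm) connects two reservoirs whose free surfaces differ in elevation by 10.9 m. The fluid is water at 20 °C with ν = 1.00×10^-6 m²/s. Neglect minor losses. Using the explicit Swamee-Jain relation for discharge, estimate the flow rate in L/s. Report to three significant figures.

Q ≈ 45.9 L/s

Swamee-Jain (Type II): Q = -0.965·√(gD⁵h_f/L)·ln[ε/(3.7D) + √(3.17ν²L/(gD³h_f))]
√(gD⁵h_f/L) = √(9.81·0.200⁵·10.9/619) = 0.007435
ε/(3.7D) = 0.00162; √(3.17ν²L/(gD³h_f)) = 4.79×10^-5
Q = -0.965·0.007435·ln(0.001670) = 0.04588 m³/s
Check: V = 1.46 m/s, Re = 2.92×10^5, f = 0.03254, h_f = 10.9 m ≈ 10.9 m ✓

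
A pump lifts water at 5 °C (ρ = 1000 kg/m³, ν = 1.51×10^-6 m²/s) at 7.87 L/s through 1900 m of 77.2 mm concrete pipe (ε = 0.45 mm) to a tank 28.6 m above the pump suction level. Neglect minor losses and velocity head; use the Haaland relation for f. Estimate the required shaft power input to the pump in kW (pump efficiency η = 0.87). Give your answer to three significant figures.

V = 4Q/(πD²) = 1.681 m/s; Re = 8.60×10^4; ε/D = 0.00583; f = 0.03279
h_f = f(L/D)V²/2g = 116.3 m
Total head H = z + h_f = 28.6 + 116.3 = 144.9 m
P_hyd = ρgQH = 1000·9.81·0.00787·144.9 = 11.18 kW
P_shaft = P_hyd/η = 11.18/0.87 = 12.86 kW

P_shaft ≈ 12.9 kW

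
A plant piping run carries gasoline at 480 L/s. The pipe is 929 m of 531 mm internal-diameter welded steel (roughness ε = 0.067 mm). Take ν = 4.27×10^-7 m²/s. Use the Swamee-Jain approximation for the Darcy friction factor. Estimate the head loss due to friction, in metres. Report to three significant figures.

h_f ≈ 5.50 m

V = 4Q/(πD²) = 4·0.480/(π·0.531²) = 2.168 m/s
Re = VD/ν = 2.168·0.531/4.27×10^-7 = 2.70×10^6 → turbulent
ε/D = 0.067/531 = 1.26×10^-4
Swamee-Jain: f = 0.01314
h_f = f(L/D)V²/(2g) = 0.01314·(929/0.531)·2.168²/(2·9.81) = 5.505 m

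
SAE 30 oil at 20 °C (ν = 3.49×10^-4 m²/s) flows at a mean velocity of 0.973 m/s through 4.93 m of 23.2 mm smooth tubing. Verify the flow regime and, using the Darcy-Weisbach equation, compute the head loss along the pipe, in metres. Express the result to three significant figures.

Re = VD/ν = 0.973·0.02320/3.49×10^-4 = 64.7 → laminar (Re < 2300)
f = 64/Re = 0.9895
h_f = f(L/D)V²/(2g) = 0.9895·(4.93/0.02320)·0.973²/(2·9.81) = 10.15 m

h_f ≈ 10.1 m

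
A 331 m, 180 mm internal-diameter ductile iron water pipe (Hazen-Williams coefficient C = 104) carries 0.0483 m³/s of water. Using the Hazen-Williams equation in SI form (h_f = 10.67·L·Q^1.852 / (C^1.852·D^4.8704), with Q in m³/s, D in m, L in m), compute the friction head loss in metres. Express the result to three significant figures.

h_f ≈ 10.1 m

h_f = 10.67·331·0.0483^1.852 / (104^1.852·0.180^4.8704) = 10.05 m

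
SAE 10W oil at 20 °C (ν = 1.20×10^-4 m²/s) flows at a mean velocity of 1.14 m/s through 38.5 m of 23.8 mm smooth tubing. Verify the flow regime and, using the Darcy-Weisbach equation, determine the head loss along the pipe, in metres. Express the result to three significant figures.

Re = VD/ν = 1.14·0.02380/1.20×10^-4 = 226 → laminar (Re < 2300)
f = 64/Re = 0.2831
h_f = f(L/D)V²/(2g) = 0.2831·(38.5/0.02380)·1.14²/(2·9.81) = 30.33 m

h_f ≈ 30.3 m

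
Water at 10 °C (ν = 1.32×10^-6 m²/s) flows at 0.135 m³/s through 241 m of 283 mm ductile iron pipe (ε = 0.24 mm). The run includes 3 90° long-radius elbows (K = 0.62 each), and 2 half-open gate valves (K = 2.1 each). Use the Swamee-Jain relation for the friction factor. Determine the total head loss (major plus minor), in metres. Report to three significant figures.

H_L ≈ 5.37 m

V = 4Q/(πD²) = 2.146 m/s; V²/2g = 0.2348 m
Re = 4.60×10^5, ε/D = 8.48×10^-4 → f = 0.01972 (Swamee-Jain)
Major: h_f = f(L/D)·V²/2g = 0.01972·851.6·0.2348 = 3.943 m
Minor: ΣK = 6.06; h_m = ΣK·V²/2g = 1.423 m
Total H_L = 3.943 + 1.423 = 5.366 m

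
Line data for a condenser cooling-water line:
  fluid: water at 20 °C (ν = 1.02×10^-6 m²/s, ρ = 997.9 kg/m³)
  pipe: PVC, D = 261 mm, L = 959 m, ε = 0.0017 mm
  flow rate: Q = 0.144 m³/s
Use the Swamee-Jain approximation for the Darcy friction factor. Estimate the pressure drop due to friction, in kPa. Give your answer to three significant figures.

Δp ≈ 166 kPa

V = 4Q/(πD²) = 4·0.144/(π·0.261²) = 2.691 m/s
Re = VD/ν = 2.691·0.261/1.02×10^-6 = 6.89×10^5 → turbulent
ε/D = 0.0017/261 = 6.51×10^-6
Swamee-Jain: f = 0.01250
h_f = f(L/D)V²/(2g) = 0.01250·(959/0.261)·2.691²/(2·9.81) = 16.96 m
Δp = ρg·h_f = 997.9·9.81·16.96 = 166.0 kPa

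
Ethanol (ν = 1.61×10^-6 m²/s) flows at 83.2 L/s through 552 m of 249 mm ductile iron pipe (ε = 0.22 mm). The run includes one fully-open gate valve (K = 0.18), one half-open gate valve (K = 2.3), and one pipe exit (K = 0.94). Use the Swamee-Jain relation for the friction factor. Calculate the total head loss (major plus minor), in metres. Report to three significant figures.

V = 4Q/(πD²) = 1.709 m/s; V²/2g = 0.1488 m
Re = 2.64×10^5, ε/D = 8.84×10^-4 → f = 0.02038 (Swamee-Jain)
Major: h_f = f(L/D)·V²/2g = 0.02038·2217·0.1488 = 6.722 m
Minor: ΣK = 3.42; h_m = ΣK·V²/2g = 0.5089 m
Total H_L = 6.722 + 0.5089 = 7.231 m

H_L ≈ 7.23 m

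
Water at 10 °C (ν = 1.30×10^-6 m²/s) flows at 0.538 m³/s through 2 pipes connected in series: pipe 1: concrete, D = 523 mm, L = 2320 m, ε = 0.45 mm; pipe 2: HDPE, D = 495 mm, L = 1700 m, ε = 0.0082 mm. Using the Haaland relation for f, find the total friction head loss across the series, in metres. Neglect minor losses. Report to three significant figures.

Pipe 1: V = 2.504 m/s, Re = 1.01×10^6, ε/D = 8.60×10^-4, f = 0.01927, h_1 = f(L/D)V²/2g = 27.32 m
Pipe 2: V = 2.796 m/s, Re = 1.06×10^6, ε/D = 1.66×10^-5, f = 0.01179, h_2 = f(L/D)V²/2g = 16.13 m
Series → Q common, losses add: H = Σh = 43.45 m

H ≈ 43.4 m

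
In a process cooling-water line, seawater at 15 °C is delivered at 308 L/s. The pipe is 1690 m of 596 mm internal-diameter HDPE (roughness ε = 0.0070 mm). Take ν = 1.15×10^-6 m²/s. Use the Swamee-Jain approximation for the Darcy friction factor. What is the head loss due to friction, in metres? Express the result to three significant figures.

V = 4Q/(πD²) = 4·0.308/(π·0.596²) = 1.104 m/s
Re = VD/ν = 1.104·0.596/1.15×10^-6 = 5.72×10^5 → turbulent
ε/D = 0.0070/596 = 1.17×10^-5
Swamee-Jain: f = 0.01299
h_f = f(L/D)V²/(2g) = 0.01299·(1690/0.596)·1.104²/(2·9.81) = 2.287 m

h_f ≈ 2.29 m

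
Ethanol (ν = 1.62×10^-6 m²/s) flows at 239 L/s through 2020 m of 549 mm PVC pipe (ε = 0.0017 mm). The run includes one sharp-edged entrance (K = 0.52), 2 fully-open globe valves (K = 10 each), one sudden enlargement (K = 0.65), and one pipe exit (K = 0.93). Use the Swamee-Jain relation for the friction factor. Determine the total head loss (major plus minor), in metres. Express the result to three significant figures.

H_L ≈ 3.84 m

V = 4Q/(πD²) = 1.010 m/s; V²/2g = 0.05196 m
Re = 3.42×10^5, ε/D = 3.10×10^-6 → f = 0.01407 (Swamee-Jain)
Major: h_f = f(L/D)·V²/2g = 0.01407·3679·0.05196 = 2.689 m
Minor: ΣK = 22.1; h_m = ΣK·V²/2g = 1.148 m
Total H_L = 2.689 + 1.148 = 3.837 m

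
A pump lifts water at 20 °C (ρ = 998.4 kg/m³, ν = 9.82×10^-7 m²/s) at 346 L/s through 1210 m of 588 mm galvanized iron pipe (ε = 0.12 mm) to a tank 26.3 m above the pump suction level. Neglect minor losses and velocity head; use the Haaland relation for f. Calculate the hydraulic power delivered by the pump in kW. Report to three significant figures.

P_hyd ≈ 97.7 kW

V = 4Q/(πD²) = 1.274 m/s; Re = 7.63×10^5; ε/D = 2.04×10^-4; f = 0.01487
h_f = f(L/D)V²/2g = 2.532 m
Total head H = z + h_f = 26.3 + 2.532 = 28.83 m
P_hyd = ρgQH = 998.4·9.81·0.346·28.83 = 97.71 kW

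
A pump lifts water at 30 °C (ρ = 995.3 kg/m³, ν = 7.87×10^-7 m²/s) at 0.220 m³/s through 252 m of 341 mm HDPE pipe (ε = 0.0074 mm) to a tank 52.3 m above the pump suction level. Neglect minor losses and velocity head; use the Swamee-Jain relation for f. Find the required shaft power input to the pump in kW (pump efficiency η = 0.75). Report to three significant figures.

P_shaft ≈ 157 kW

V = 4Q/(πD²) = 2.409 m/s; Re = 1.04×10^6; ε/D = 2.17×10^-5; f = 0.01205
h_f = f(L/D)V²/2g = 2.633 m
Total head H = z + h_f = 52.3 + 2.633 = 54.93 m
P_hyd = ρgQH = 995.3·9.81·0.220·54.93 = 118.0 kW
P_shaft = P_hyd/η = 118.0/0.75 = 157.3 kW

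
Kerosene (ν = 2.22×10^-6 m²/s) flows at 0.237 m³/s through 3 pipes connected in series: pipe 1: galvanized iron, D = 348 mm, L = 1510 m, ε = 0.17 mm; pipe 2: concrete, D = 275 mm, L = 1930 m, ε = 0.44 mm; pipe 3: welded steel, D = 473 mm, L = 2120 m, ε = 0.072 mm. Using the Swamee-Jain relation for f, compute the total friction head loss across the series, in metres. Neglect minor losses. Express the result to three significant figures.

H ≈ 160 m

Pipe 1: V = 2.492 m/s, Re = 3.91×10^5, ε/D = 4.89×10^-4, f = 0.01795, h_1 = f(L/D)V²/2g = 24.64 m
Pipe 2: V = 3.990 m/s, Re = 4.94×10^5, ε/D = 0.00160, f = 0.02264, h_2 = f(L/D)V²/2g = 129.0 m
Pipe 3: V = 1.349 m/s, Re = 2.87×10^5, ε/D = 1.52×10^-4, f = 0.01600, h_3 = f(L/D)V²/2g = 6.647 m
Series → Q common, losses add: H = Σh = 160.2 m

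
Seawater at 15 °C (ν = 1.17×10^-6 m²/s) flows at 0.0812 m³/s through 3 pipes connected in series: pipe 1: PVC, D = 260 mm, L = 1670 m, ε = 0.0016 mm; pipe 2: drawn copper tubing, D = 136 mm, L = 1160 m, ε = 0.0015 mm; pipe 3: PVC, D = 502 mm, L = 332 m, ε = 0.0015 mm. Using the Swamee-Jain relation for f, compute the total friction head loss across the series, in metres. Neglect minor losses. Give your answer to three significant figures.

Pipe 1: V = 1.529 m/s, Re = 3.40×10^5, ε/D = 6.15×10^-6, f = 0.01412, h_1 = f(L/D)V²/2g = 10.81 m
Pipe 2: V = 5.590 m/s, Re = 6.50×10^5, ε/D = 1.10×10^-5, f = 0.01271, h_2 = f(L/D)V²/2g = 172.6 m
Pipe 3: V = 0.4103 m/s, Re = 1.76×10^5, ε/D = 2.99×10^-6, f = 0.01595, h_3 = f(L/D)V²/2g = 0.09050 m
Series → Q common, losses add: H = Σh = 183.5 m

H ≈ 183 m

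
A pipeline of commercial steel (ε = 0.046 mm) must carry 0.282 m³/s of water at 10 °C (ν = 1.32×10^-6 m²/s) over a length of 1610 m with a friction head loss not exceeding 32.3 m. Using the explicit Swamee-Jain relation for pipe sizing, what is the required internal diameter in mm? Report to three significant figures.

Swamee-Jain (Type III): D = 0.66·[ε^1.25·(LQ²/(gh_f))^4.75 + ν·Q^9.4·(L/(gh_f))^5.2]^0.04
LQ²/(gh_f) = 0.4041; L/(gh_f) = 5.081
Term 1 = ε^1.25·(…)^4.75 = 5.12×10^-8; Term 2 = ν·Q^9.4·(…)^5.2 = 4.21×10^-8
D = 0.66·(5.12×10^-8 + 4.21×10^-8)^0.04 = 0.3454 m = 345 mm
Check: V = 3.01 m/s, Re = 7.88×10^5, f = 0.01423, h_f = 30.6 m ≈ 32.3 m ✓

D ≈ 345 mm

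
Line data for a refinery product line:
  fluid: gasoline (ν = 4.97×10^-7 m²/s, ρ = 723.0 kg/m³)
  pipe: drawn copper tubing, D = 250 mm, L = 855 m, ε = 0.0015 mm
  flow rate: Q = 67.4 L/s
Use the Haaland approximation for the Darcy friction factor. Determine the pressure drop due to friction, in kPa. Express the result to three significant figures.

Δp ≈ 29.0 kPa

V = 4Q/(πD²) = 4·0.0674/(π·0.250²) = 1.373 m/s
Re = VD/ν = 1.373·0.250/4.97×10^-7 = 6.91×10^5 → turbulent
ε/D = 0.0015/250 = 6.00×10^-6
Haaland: f = 0.01242
h_f = f(L/D)V²/(2g) = 0.01242·(855/0.250)·1.373²/(2·9.81) = 4.083 m
Δp = ρg·h_f = 723.0·9.81·4.083 = 28.96 kPa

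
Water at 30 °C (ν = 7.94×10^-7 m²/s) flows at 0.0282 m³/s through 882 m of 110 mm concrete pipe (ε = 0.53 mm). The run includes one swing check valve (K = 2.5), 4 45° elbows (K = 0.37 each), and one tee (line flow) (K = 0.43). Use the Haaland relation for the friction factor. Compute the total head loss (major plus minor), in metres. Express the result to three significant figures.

H_L ≈ 111 m

V = 4Q/(πD²) = 2.967 m/s; V²/2g = 0.4488 m
Re = 4.11×10^5, ε/D = 0.00482 → f = 0.03031 (Haaland)
Major: h_f = f(L/D)·V²/2g = 0.03031·8018·0.4488 = 109.1 m
Minor: ΣK = 4.41; h_m = ΣK·V²/2g = 1.979 m
Total H_L = 109.1 + 1.979 = 111.0 m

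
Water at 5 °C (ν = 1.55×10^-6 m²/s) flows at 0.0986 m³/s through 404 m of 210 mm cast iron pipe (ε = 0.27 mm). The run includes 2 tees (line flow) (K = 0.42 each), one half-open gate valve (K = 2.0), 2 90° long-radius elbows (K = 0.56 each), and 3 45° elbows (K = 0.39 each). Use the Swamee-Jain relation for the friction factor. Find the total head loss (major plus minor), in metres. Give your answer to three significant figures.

H_L ≈ 19.3 m

V = 4Q/(πD²) = 2.847 m/s; V²/2g = 0.4130 m
Re = 3.86×10^5, ε/D = 0.00129 → f = 0.02167 (Swamee-Jain)
Major: h_f = f(L/D)·V²/2g = 0.02167·1924·0.4130 = 17.22 m
Minor: ΣK = 5.13; h_m = ΣK·V²/2g = 2.119 m
Total H_L = 17.22 + 2.119 = 19.34 m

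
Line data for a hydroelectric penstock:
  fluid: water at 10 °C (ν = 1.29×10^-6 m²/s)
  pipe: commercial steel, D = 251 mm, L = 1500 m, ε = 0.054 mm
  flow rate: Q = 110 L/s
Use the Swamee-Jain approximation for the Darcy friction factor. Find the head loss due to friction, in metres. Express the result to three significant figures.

V = 4Q/(πD²) = 4·0.110/(π·0.251²) = 2.223 m/s
Re = VD/ν = 2.223·0.251/1.29×10^-6 = 4.33×10^5 → turbulent
ε/D = 0.054/251 = 2.15×10^-4
Swamee-Jain: f = 0.01585
h_f = f(L/D)V²/(2g) = 0.01585·(1500/0.251)·2.223²/(2·9.81) = 23.86 m

h_f ≈ 23.9 m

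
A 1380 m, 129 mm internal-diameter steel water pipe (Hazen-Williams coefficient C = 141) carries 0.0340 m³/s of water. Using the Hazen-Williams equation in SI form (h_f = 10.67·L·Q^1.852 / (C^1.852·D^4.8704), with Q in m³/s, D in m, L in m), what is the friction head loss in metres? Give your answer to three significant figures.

h_f = 10.67·1380·0.0340^1.852 / (141^1.852·0.129^4.8704) = 63.06 m

h_f ≈ 63.1 m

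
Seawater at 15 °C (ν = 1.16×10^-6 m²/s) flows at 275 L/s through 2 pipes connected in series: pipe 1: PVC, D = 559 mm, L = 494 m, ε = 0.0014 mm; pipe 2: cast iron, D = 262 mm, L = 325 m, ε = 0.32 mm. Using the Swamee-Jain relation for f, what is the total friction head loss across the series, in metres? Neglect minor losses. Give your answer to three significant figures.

Pipe 1: V = 1.121 m/s, Re = 5.40×10^5, ε/D = 2.50×10^-6, f = 0.01296, h_1 = f(L/D)V²/2g = 0.7326 m
Pipe 2: V = 5.101 m/s, Re = 1.15×10^6, ε/D = 0.00122, f = 0.02094, h_2 = f(L/D)V²/2g = 34.44 m
Series → Q common, losses add: H = Σh = 35.17 m

H ≈ 35.2 m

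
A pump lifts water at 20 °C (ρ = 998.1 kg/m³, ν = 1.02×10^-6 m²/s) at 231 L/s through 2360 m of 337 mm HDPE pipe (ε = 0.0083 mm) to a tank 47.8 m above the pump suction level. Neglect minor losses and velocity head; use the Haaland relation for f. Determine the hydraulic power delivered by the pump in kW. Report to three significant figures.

P_hyd ≈ 175 kW

V = 4Q/(πD²) = 2.590 m/s; Re = 8.56×10^5; ε/D = 2.46×10^-5; f = 0.01232
h_f = f(L/D)V²/2g = 29.48 m
Total head H = z + h_f = 47.8 + 29.48 = 77.28 m
P_hyd = ρgQH = 998.1·9.81·0.231·77.28 = 174.8 kW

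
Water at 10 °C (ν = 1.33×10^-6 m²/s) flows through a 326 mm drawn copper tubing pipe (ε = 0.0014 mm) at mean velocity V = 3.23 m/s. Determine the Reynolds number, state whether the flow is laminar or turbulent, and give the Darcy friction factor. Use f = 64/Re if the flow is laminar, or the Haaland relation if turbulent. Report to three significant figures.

Re ≈ 7.92×10^5; turbulent; f ≈ 0.0121

Re = VD/ν = 3.230·0.326/1.33×10^-6 = 7.92×10^5
Re > 4000 → turbulent; ε/D = 4.29×10^-6
Haaland: f = 0.01212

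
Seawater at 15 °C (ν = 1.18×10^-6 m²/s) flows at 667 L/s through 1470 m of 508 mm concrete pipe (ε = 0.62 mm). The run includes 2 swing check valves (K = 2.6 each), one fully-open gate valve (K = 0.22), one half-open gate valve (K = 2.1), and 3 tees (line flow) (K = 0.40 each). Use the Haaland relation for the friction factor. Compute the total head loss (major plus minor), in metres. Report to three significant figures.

V = 4Q/(πD²) = 3.291 m/s; V²/2g = 0.5520 m
Re = 1.42×10^6, ε/D = 0.00122 → f = 0.02083 (Haaland)
Major: h_f = f(L/D)·V²/2g = 0.02083·2894·0.5520 = 33.27 m
Minor: ΣK = 8.72; h_m = ΣK·V²/2g = 4.813 m
Total H_L = 33.27 + 4.813 = 38.08 m

H_L ≈ 38.1 m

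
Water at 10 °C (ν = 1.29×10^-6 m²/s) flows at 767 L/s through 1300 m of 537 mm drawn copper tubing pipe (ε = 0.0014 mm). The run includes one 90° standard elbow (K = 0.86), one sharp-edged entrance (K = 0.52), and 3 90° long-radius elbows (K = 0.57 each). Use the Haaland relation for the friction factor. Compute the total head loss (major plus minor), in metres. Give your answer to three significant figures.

H_L ≈ 17.4 m

V = 4Q/(πD²) = 3.387 m/s; V²/2g = 0.5845 m
Re = 1.41×10^6, ε/D = 2.61×10^-6 → f = 0.01100 (Haaland)
Major: h_f = f(L/D)·V²/2g = 0.01100·2421·0.5845 = 15.56 m
Minor: ΣK = 3.09; h_m = ΣK·V²/2g = 1.806 m
Total H_L = 15.56 + 1.806 = 17.37 m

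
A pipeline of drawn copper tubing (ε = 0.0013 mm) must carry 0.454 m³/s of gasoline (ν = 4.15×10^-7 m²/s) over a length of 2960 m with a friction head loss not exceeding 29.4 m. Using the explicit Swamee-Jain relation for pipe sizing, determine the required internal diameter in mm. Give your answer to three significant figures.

D ≈ 443 mm

Swamee-Jain (Type III): D = 0.66·[ε^1.25·(LQ²/(gh_f))^4.75 + ν·Q^9.4·(L/(gh_f))^5.2]^0.04
LQ²/(gh_f) = 2.115; L/(gh_f) = 10.26
Term 1 = ε^1.25·(…)^4.75 = 1.54×10^-6; Term 2 = ν·Q^9.4·(…)^5.2 = 4.50×10^-5
D = 0.66·(1.54×10^-6 + 4.50×10^-5)^0.04 = 0.4428 m = 443 mm
Check: V = 2.95 m/s, Re = 3.15×10^6, f = 0.009808, h_f = 29.0 m ≈ 29.4 m ✓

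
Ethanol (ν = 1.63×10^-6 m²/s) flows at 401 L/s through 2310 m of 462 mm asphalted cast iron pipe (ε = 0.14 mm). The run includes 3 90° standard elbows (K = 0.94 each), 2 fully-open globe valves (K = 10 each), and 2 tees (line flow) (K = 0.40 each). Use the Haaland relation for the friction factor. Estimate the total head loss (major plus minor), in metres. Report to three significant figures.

V = 4Q/(πD²) = 2.392 m/s; V²/2g = 0.2916 m
Re = 6.78×10^5, ε/D = 3.03×10^-4 → f = 0.01590 (Haaland)
Major: h_f = f(L/D)·V²/2g = 0.01590·5000·0.2916 = 23.18 m
Minor: ΣK = 23.6; h_m = ΣK·V²/2g = 6.888 m
Total H_L = 23.18 + 6.888 = 30.07 m

H_L ≈ 30.1 m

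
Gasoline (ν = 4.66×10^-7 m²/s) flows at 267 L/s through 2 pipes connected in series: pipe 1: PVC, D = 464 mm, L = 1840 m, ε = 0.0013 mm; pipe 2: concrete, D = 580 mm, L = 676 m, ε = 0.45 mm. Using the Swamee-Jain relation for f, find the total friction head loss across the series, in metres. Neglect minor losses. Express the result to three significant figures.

H ≈ 6.62 m

Pipe 1: V = 1.579 m/s, Re = 1.57×10^6, ε/D = 2.80×10^-6, f = 0.01086, h_1 = f(L/D)V²/2g = 5.475 m
Pipe 2: V = 1.011 m/s, Re = 1.26×10^6, ε/D = 7.76×10^-4, f = 0.01885, h_2 = f(L/D)V²/2g = 1.144 m
Series → Q common, losses add: H = Σh = 6.619 m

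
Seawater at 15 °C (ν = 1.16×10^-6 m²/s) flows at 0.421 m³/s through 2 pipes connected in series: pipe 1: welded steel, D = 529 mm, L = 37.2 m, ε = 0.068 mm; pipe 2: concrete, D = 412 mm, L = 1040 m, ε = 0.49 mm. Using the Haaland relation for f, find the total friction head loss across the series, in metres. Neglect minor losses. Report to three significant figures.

Pipe 1: V = 1.915 m/s, Re = 8.74×10^5, ε/D = 1.29×10^-4, f = 0.01386, h_1 = f(L/D)V²/2g = 0.1823 m
Pipe 2: V = 3.158 m/s, Re = 1.12×10^6, ε/D = 0.00119, f = 0.02074, h_2 = f(L/D)V²/2g = 26.61 m
Series → Q common, losses add: H = Σh = 26.80 m

H ≈ 26.8 m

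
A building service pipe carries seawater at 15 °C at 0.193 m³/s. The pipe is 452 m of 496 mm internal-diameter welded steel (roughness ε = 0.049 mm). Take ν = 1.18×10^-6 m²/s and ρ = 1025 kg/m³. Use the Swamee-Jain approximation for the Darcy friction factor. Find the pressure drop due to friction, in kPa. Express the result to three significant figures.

V = 4Q/(πD²) = 4·0.193/(π·0.496²) = 0.9989 m/s
Re = VD/ν = 0.9989·0.496/1.18×10^-6 = 4.20×10^5 → turbulent
ε/D = 0.049/496 = 9.88×10^-5
Swamee-Jain: f = 0.01476
h_f = f(L/D)V²/(2g) = 0.01476·(452/0.496)·0.9989²/(2·9.81) = 0.6839 m
Δp = ρg·h_f = 1025·9.81·0.6839 = 6.877 kPa

Δp ≈ 6.88 kPa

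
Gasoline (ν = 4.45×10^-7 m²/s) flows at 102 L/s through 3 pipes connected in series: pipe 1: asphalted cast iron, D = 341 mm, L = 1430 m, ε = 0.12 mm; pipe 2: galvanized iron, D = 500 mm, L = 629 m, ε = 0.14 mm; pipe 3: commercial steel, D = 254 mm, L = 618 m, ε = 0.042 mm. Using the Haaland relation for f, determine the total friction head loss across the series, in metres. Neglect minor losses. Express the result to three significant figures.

H ≈ 11.7 m

Pipe 1: V = 1.117 m/s, Re = 8.56×10^5, ε/D = 3.52×10^-4, f = 0.01614, h_1 = f(L/D)V²/2g = 4.304 m
Pipe 2: V = 0.5195 m/s, Re = 5.84×10^5, ε/D = 2.80×10^-4, f = 0.01583, h_2 = f(L/D)V²/2g = 0.2740 m
Pipe 3: V = 2.013 m/s, Re = 1.15×10^6, ε/D = 1.65×10^-4, f = 0.01409, h_3 = f(L/D)V²/2g = 7.079 m
Series → Q common, losses add: H = Σh = 11.66 m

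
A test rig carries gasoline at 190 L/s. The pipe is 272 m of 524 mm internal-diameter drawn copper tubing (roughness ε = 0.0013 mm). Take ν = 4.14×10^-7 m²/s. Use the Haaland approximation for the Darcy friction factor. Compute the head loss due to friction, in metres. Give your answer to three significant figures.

V = 4Q/(πD²) = 4·0.190/(π·0.524²) = 0.8811 m/s
Re = VD/ν = 0.8811·0.524/4.14×10^-7 = 1.12×10^6 → turbulent
ε/D = 0.0013/524 = 2.48×10^-6
Haaland: f = 0.01142
h_f = f(L/D)V²/(2g) = 0.01142·(272/0.524)·0.8811²/(2·9.81) = 0.2345 m

h_f ≈ 0.235 m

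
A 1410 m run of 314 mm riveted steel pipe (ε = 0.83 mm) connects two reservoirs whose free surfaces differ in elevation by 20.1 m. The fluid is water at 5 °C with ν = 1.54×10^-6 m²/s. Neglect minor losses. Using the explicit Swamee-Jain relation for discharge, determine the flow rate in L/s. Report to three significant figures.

Q ≈ 143 L/s

Swamee-Jain (Type II): Q = -0.965·√(gD⁵h_f/L)·ln[ε/(3.7D) + √(3.17ν²L/(gD³h_f))]
√(gD⁵h_f/L) = √(9.81·0.314⁵·20.1/1410) = 0.02066
ε/(3.7D) = 7.14×10^-4; √(3.17ν²L/(gD³h_f)) = 4.17×10^-5
Q = -0.965·0.02066·ln(7.561×10^-4) = 0.1433 m³/s
Check: V = 1.85 m/s, Re = 3.77×10^5, f = 0.02578, h_f = 20.2 m ≈ 20.1 m ✓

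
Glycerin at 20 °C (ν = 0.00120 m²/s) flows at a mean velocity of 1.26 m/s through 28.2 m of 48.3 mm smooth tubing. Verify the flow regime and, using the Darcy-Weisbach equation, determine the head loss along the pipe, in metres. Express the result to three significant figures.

h_f ≈ 59.6 m

Re = VD/ν = 1.26·0.04830/0.00120 = 50.7 → laminar (Re < 2300)
f = 64/Re = 1.262
h_f = f(L/D)V²/(2g) = 1.262·(28.2/0.04830)·1.26²/(2·9.81) = 59.62 m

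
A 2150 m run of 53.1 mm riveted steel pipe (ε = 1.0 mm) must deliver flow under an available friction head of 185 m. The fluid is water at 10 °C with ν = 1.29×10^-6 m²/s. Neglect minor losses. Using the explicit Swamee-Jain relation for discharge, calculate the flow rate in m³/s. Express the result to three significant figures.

Q ≈ 0.00302 m³/s

Swamee-Jain (Type II): Q = -0.965·√(gD⁵h_f/L)·ln[ε/(3.7D) + √(3.17ν²L/(gD³h_f))]
√(gD⁵h_f/L) = √(9.81·0.0531⁵·185/2150) = 5.969×10^-4
ε/(3.7D) = 0.00509; √(3.17ν²L/(gD³h_f)) = 2.04×10^-4
Q = -0.965·5.969×10^-4·ln(0.005294) = 0.003019 m³/s
Check: V = 1.36 m/s, Re = 5.61×10^4, f = 0.04860, h_f = 186 m ≈ 185 m ✓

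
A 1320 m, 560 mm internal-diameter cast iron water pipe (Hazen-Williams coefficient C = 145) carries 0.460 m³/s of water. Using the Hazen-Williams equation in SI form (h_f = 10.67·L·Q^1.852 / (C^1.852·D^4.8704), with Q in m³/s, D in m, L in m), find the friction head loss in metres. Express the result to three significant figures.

h_f = 10.67·1320·0.460^1.852 / (145^1.852·0.560^4.8704) = 5.594 m

h_f ≈ 5.59 m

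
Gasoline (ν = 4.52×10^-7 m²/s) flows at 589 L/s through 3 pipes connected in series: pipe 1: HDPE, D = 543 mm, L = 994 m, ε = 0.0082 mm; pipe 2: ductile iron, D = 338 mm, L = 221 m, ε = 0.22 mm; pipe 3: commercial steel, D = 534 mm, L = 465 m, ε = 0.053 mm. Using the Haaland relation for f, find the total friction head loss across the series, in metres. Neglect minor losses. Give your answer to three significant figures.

H ≈ 35.7 m

Pipe 1: V = 2.543 m/s, Re = 3.06×10^6, ε/D = 1.51×10^-5, f = 0.01027, h_1 = f(L/D)V²/2g = 6.200 m
Pipe 2: V = 6.564 m/s, Re = 4.91×10^6, ε/D = 6.51×10^-4, f = 0.01784, h_2 = f(L/D)V²/2g = 25.63 m
Pipe 3: V = 2.630 m/s, Re = 3.11×10^6, ε/D = 9.93×10^-5, f = 0.01248, h_3 = f(L/D)V²/2g = 3.831 m
Series → Q common, losses add: H = Σh = 35.66 m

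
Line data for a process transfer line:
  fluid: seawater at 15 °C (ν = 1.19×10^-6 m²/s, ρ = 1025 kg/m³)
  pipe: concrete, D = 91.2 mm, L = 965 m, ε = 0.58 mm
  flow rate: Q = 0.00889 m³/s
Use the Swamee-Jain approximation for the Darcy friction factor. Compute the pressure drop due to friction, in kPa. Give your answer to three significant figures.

Δp ≈ 339 kPa

V = 4Q/(πD²) = 4·0.00889/(π·0.0912²) = 1.361 m/s
Re = VD/ν = 1.361·0.0912/1.19×10^-6 = 1.04×10^5 → turbulent
ε/D = 0.58/91.2 = 0.00636
Swamee-Jain: f = 0.03372
h_f = f(L/D)V²/(2g) = 0.03372·(965/0.0912)·1.361²/(2·9.81) = 33.68 m
Δp = ρg·h_f = 1025·9.81·33.68 = 338.7 kPa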